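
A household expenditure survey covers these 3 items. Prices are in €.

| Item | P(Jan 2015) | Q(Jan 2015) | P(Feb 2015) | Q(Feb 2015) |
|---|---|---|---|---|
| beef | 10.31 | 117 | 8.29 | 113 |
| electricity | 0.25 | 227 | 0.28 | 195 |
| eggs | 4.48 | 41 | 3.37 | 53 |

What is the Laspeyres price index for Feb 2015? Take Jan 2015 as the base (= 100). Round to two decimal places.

Laspeyres price index uses base-period quantities as weights.
ΣP(Feb 2015)·Q(Jan 2015) = 8.29×117 + 0.28×227 + 3.37×41 = 969.93 + 63.56 + 138.17 = 1171.66
ΣP(Jan 2015)·Q(Jan 2015) = 10.31×117 + 0.25×227 + 4.48×41 = 1206.27 + 56.75 + 183.68 = 1446.7
Index = 1171.66 / 1446.7 × 100 = 80.9885

80.99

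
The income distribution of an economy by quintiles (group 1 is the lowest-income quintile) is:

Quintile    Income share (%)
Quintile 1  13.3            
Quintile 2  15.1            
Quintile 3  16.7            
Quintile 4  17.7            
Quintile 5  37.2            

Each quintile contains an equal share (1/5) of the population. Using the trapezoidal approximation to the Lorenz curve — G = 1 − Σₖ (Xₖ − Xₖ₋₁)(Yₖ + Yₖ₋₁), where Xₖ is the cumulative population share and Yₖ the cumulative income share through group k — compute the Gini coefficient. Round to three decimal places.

0.202

Cumulative income shares Yₖ: 0.1330, 0.2840, 0.4510, 0.6280, 1.0000
Σ (Xₖ−Xₖ₋₁)(Yₖ+Yₖ₋₁) = (1/5)(0.1330+0.0000) + (1/5)(0.2840+0.1330) + (1/5)(0.4510+0.2840) + (1/5)(0.6280+0.4510) + (1/5)(1.0000+0.6280)
  = 0.0266 + 0.0834 + 0.1470 + 0.2158 + 0.3256 = 0.7984
G = 1 − 0.7984 = 0.2016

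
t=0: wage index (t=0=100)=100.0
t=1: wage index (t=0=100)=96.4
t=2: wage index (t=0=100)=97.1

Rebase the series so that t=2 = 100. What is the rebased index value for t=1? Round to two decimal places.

99.28

Rebased(t=1) = 96.4 / 97.1 × 100 = 99.2791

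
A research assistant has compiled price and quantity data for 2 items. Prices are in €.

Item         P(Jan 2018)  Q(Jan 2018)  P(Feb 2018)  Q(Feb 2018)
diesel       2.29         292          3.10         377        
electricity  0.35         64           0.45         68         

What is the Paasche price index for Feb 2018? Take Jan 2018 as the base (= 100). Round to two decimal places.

Paasche price index uses current-period quantities as weights.
ΣP(Feb 2018)·Q(Feb 2018) = 3.10×377 + 0.45×68 = 1168.7 + 30.6 = 1199.3
ΣP(Jan 2018)·Q(Feb 2018) = 2.29×377 + 0.35×68 = 863.33 + 23.8 = 887.13
Index = 1199.3 / 887.13 × 100 = 135.1888

135.19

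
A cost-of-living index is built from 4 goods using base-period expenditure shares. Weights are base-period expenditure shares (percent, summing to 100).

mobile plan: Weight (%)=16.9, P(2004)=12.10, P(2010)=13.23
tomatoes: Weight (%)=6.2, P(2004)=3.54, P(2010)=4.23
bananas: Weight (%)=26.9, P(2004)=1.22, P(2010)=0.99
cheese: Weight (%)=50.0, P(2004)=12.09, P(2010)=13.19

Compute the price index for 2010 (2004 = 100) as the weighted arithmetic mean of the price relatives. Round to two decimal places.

102.26

mobile plan: 16.9 × (13.23/12.10) = 16.9 × 1.093388 = 18.4783
tomatoes: 6.2 × (4.23/3.54) = 6.2 × 1.194915 = 7.4085
bananas: 26.9 × (0.99/1.22) = 26.9 × 0.811475 = 21.8287
cheese: 50.0 × (13.19/12.09) = 50.0 × 1.090984 = 54.5492
Index = Σ wᵢ·(p₁ᵢ/p₀ᵢ) = 18.4783 + 7.4085 + 21.8287 + 54.5492 = 102.2646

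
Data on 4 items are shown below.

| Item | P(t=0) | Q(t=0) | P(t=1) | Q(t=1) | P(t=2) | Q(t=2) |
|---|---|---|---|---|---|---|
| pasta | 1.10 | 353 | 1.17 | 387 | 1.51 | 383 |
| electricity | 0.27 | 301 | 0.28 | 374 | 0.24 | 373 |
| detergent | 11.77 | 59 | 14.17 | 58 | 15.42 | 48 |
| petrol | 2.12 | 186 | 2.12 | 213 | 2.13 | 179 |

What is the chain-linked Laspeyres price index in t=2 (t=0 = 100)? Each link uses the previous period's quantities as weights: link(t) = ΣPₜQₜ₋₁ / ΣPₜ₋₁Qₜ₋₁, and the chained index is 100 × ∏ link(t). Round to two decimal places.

122.45

Link t=0→t=1:
ΣP(t=1)Q(t=0) = 1.17×353 + 0.28×301 + 14.17×59 + 2.12×186 = 413.01 + 84.28 + 836.03 + 394.32 = 1727.64
ΣP(t=0)Q(t=0) = 1.10×353 + 0.27×301 + 11.77×59 + 2.12×186 = 388.3 + 81.27 + 694.43 + 394.32 = 1558.32
link = 1727.64/1558.32 = 1.108655
Link t=1→t=2:
ΣP(t=2)Q(t=1) = 1.51×387 + 0.24×374 + 15.42×58 + 2.13×213 = 584.37 + 89.76 + 894.36 + 453.69 = 2022.18
ΣP(t=1)Q(t=1) = 1.17×387 + 0.28×374 + 14.17×58 + 2.12×213 = 452.79 + 104.72 + 821.86 + 451.56 = 1830.93
link = 2022.18/1830.93 = 1.104455
Chained index = 100 × 1.108655 × 1.104455 = 122.4460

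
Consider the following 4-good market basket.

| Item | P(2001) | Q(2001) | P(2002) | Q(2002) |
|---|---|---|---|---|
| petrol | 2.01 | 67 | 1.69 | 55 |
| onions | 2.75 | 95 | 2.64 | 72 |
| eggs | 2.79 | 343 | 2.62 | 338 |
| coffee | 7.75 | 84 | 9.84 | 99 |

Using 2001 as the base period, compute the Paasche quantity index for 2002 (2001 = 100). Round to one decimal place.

102.6

Paasche quantity index uses current-period prices as weights.
ΣP(2002)·Q(2002) = 1.69×55 + 2.64×72 + 2.62×338 + 9.84×99 = 92.95 + 190.08 + 885.56 + 974.16 = 2142.75
ΣP(2002)·Q(2001) = 1.69×67 + 2.64×95 + 2.62×343 + 9.84×84 = 113.23 + 250.8 + 898.66 + 826.56 = 2089.25
Index = 2142.75 / 2089.25 × 100 = 102.5607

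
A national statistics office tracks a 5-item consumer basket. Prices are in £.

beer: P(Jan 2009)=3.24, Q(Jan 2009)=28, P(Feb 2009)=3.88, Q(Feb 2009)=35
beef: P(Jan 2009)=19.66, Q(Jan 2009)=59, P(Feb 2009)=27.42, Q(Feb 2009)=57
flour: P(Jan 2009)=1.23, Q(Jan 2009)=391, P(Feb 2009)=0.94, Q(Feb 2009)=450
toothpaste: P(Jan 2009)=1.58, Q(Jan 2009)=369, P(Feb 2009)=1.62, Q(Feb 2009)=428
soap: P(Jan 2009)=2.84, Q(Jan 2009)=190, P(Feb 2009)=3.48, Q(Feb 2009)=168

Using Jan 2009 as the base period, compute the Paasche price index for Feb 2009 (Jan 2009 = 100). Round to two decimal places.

Paasche price index uses current-period quantities as weights.
ΣP(Feb 2009)·Q(Feb 2009) = 3.88×35 + 27.42×57 + 0.94×450 + 1.62×428 + 3.48×168 = 135.8 + 1562.94 + 423 + 693.36 + 584.64 = 3399.74
ΣP(Jan 2009)·Q(Feb 2009) = 3.24×35 + 19.66×57 + 1.23×450 + 1.58×428 + 2.84×168 = 113.4 + 1120.62 + 553.5 + 676.24 + 477.12 = 2940.88
Index = 3399.74 / 2940.88 × 100 = 115.6028

115.60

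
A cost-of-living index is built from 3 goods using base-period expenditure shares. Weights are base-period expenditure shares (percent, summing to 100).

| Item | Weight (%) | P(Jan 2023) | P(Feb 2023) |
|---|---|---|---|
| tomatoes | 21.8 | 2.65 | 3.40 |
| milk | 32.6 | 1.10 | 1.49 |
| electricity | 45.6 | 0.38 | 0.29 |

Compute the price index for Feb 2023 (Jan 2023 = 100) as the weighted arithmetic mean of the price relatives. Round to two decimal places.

tomatoes: 21.8 × (3.40/2.65) = 21.8 × 1.283019 = 27.9698
milk: 32.6 × (1.49/1.10) = 32.6 × 1.354545 = 44.1582
electricity: 45.6 × (0.29/0.38) = 45.6 × 0.763158 = 34.8000
Index = Σ wᵢ·(p₁ᵢ/p₀ᵢ) = 27.9698 + 44.1582 + 34.8000 = 106.9280

106.93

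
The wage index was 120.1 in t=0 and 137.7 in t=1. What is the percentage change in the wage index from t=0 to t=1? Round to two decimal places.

Change = (137.7 − 120.1) / 120.1 × 100
       = 17.6 / 120.1 × 100 = 14.6545%

14.65%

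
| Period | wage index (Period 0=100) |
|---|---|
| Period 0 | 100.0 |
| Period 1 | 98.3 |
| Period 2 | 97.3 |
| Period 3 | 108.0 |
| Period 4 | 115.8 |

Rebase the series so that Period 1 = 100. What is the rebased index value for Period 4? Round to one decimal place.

117.8

Rebased(Period 4) = 115.8 / 98.3 × 100 = 117.8026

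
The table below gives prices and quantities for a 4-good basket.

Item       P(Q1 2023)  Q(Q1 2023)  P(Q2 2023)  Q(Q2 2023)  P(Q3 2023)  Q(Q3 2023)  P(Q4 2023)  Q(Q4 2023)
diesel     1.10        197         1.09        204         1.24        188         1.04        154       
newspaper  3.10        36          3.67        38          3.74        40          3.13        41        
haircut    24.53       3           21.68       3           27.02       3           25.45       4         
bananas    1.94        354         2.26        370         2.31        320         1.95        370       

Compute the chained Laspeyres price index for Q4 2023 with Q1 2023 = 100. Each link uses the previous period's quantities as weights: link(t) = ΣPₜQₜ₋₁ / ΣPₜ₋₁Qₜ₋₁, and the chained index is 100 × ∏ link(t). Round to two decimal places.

Link Q1 2023→Q2 2023:
ΣP(Q2 2023)Q(Q1 2023) = 1.09×197 + 3.67×36 + 21.68×3 + 2.26×354 = 214.73 + 132.12 + 65.04 + 800.04 = 1211.93
ΣP(Q1 2023)Q(Q1 2023) = 1.10×197 + 3.10×36 + 24.53×3 + 1.94×354 = 216.7 + 111.6 + 73.59 + 686.76 = 1088.65
link = 1211.93/1088.65 = 1.113241
Link Q2 2023→Q3 2023:
ΣP(Q3 2023)Q(Q2 2023) = 1.24×204 + 3.74×38 + 27.02×3 + 2.31×370 = 252.96 + 142.12 + 81.06 + 854.7 = 1330.84
ΣP(Q2 2023)Q(Q2 2023) = 1.09×204 + 3.67×38 + 21.68×3 + 2.26×370 = 222.36 + 139.46 + 65.04 + 836.2 = 1263.06
link = 1330.84/1263.06 = 1.053663
Link Q3 2023→Q4 2023:
ΣP(Q4 2023)Q(Q3 2023) = 1.04×188 + 3.13×40 + 25.45×3 + 1.95×320 = 195.52 + 125.2 + 76.35 + 624 = 1021.07
ΣP(Q3 2023)Q(Q3 2023) = 1.24×188 + 3.74×40 + 27.02×3 + 2.31×320 = 233.12 + 149.6 + 81.06 + 739.2 = 1202.98
link = 1021.07/1202.98 = 0.848784
Chained index = 100 × 1.113241 × 1.053663 × 0.848784 = 99.5608

99.56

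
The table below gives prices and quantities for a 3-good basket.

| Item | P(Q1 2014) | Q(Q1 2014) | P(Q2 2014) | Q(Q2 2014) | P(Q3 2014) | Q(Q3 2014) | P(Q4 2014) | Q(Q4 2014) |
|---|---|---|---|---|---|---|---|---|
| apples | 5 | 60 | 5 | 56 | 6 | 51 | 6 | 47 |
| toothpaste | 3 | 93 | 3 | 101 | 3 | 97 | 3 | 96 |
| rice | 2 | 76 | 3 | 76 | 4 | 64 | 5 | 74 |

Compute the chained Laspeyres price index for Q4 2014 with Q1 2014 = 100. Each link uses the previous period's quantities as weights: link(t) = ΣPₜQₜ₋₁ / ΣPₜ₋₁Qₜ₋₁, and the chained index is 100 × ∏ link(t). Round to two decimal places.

138.00

Link Q1 2014→Q2 2014:
ΣP(Q2 2014)Q(Q1 2014) = 5×60 + 3×93 + 3×76 = 300 + 279 + 228 = 807
ΣP(Q1 2014)Q(Q1 2014) = 5×60 + 3×93 + 2×76 = 300 + 279 + 152 = 731
link = 807/731 = 1.103967
Link Q2 2014→Q3 2014:
ΣP(Q3 2014)Q(Q2 2014) = 6×56 + 3×101 + 4×76 = 336 + 303 + 304 = 943
ΣP(Q2 2014)Q(Q2 2014) = 5×56 + 3×101 + 3×76 = 280 + 303 + 228 = 811
link = 943/811 = 1.162762
Link Q3 2014→Q4 2014:
ΣP(Q4 2014)Q(Q3 2014) = 6×51 + 3×97 + 5×64 = 306 + 291 + 320 = 917
ΣP(Q3 2014)Q(Q3 2014) = 6×51 + 3×97 + 4×64 = 306 + 291 + 256 = 853
link = 917/853 = 1.075029
Chained index = 100 × 1.103967 × 1.162762 × 1.075029 = 137.9963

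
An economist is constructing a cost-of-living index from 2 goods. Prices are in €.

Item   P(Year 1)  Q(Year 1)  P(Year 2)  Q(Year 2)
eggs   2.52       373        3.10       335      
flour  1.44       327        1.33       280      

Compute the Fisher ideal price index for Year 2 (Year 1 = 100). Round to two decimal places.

112.95

Laspeyres component (base-period weights):
ΣP(Year 2)Q(Year 1) = 3.10×373 + 1.33×327 = 1156.3 + 434.91 = 1591.21
ΣP(Year 1)Q(Year 1) = 2.52×373 + 1.44×327 = 939.96 + 470.88 = 1410.84
L = 1591.21 / 1410.84 × 100 = 112.7846
Paasche component (current-period weights):
ΣP(Year 2)Q(Year 2) = 3.10×335 + 1.33×280 = 1038.5 + 372.4 = 1410.9
ΣP(Year 1)Q(Year 2) = 2.52×335 + 1.44×280 = 844.2 + 403.2 = 1247.4
P = 1410.9 / 1247.4 × 100 = 113.1073
Fisher = √(L × P) = √(112.7846 × 113.1073) = 112.9458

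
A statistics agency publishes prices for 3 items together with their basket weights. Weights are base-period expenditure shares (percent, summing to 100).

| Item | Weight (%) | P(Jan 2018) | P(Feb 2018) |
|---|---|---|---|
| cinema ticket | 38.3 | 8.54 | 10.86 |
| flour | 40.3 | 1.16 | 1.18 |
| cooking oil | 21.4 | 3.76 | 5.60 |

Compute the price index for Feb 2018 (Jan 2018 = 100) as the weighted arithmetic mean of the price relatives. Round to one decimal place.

cinema ticket: 38.3 × (10.86/8.54) = 38.3 × 1.271663 = 48.7047
flour: 40.3 × (1.18/1.16) = 40.3 × 1.017241 = 40.9948
cooking oil: 21.4 × (5.60/3.76) = 21.4 × 1.489362 = 31.8723
Index = Σ wᵢ·(p₁ᵢ/p₀ᵢ) = 48.7047 + 40.9948 + 31.8723 = 121.5719

121.6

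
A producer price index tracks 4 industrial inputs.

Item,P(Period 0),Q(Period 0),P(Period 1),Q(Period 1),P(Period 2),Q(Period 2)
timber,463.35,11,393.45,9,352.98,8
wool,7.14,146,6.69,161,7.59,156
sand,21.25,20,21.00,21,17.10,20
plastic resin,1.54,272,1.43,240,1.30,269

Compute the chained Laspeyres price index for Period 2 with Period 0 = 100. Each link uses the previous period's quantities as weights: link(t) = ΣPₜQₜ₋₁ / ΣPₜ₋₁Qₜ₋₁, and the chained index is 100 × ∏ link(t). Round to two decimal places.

Link Period 0→Period 1:
ΣP(Period 1)Q(Period 0) = 393.45×11 + 6.69×146 + 21.00×20 + 1.43×272 = 4327.95 + 976.74 + 420 + 388.96 = 6113.65
ΣP(Period 0)Q(Period 0) = 463.35×11 + 7.14×146 + 21.25×20 + 1.54×272 = 5096.85 + 1042.44 + 425 + 418.88 = 6983.17
link = 6113.65/6983.17 = 0.875483
Link Period 1→Period 2:
ΣP(Period 2)Q(Period 1) = 352.98×9 + 7.59×161 + 17.10×21 + 1.30×240 = 3176.82 + 1221.99 + 359.1 + 312 = 5069.91
ΣP(Period 1)Q(Period 1) = 393.45×9 + 6.69×161 + 21.00×21 + 1.43×240 = 3541.05 + 1077.09 + 441 + 343.2 = 5402.34
link = 5069.91/5402.34 = 0.938466
Chained index = 100 × 0.875483 × 0.938466 = 82.1611

82.16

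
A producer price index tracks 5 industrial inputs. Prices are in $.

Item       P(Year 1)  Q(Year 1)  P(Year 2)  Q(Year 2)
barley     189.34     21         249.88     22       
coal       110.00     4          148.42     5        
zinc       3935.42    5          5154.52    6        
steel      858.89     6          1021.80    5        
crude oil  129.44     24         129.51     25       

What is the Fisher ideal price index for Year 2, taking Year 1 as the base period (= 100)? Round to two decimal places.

Laspeyres component (base-period weights):
ΣP(Year 2)Q(Year 1) = 249.88×21 + 148.42×4 + 5154.52×5 + 1021.80×6 + 129.51×24 = 5247.48 + 593.68 + 25772.6 + 6130.8 + 3108.24 = 40852.8
ΣP(Year 1)Q(Year 1) = 189.34×21 + 110.00×4 + 3935.42×5 + 858.89×6 + 129.44×24 = 3976.14 + 440 + 19677.1 + 5153.34 + 3106.56 = 32353.14
L = 40852.8 / 32353.14 × 100 = 126.2715
Paasche component (current-period weights):
ΣP(Year 2)Q(Year 2) = 249.88×22 + 148.42×5 + 5154.52×6 + 1021.80×5 + 129.51×25 = 5497.36 + 742.1 + 30927.12 + 5109 + 3237.75 = 45513.33
ΣP(Year 1)Q(Year 2) = 189.34×22 + 110.00×5 + 3935.42×6 + 858.89×5 + 129.44×25 = 4165.48 + 550 + 23612.52 + 4294.45 + 3236 = 35858.45
P = 45513.33 / 35858.45 × 100 = 126.9250
Fisher = √(L × P) = √(126.2715 × 126.9250) = 126.5978

126.60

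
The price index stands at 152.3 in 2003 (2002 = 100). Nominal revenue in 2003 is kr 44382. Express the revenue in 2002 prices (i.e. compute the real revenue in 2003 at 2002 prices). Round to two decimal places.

29141.17

Real = Nominal ÷ (Index/100) = 44382 ÷ (152.3/100)
     = 44382 ÷ 1.523 = 29141.1687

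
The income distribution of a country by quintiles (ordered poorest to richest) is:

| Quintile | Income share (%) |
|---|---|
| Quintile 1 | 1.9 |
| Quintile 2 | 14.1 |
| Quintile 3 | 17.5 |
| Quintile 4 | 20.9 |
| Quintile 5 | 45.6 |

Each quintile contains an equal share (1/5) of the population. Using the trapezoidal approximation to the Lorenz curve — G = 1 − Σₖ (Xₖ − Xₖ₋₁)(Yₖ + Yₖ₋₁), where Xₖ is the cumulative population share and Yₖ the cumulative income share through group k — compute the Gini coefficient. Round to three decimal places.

0.377

Cumulative income shares Yₖ: 0.0190, 0.1600, 0.3350, 0.5440, 1.0000
Σ (Xₖ−Xₖ₋₁)(Yₖ+Yₖ₋₁) = (1/5)(0.0190+0.0000) + (1/5)(0.1600+0.0190) + (1/5)(0.3350+0.1600) + (1/5)(0.5440+0.3350) + (1/5)(1.0000+0.5440)
  = 0.0038 + 0.0358 + 0.0990 + 0.1758 + 0.3088 = 0.6232
G = 1 − 0.6232 = 0.3768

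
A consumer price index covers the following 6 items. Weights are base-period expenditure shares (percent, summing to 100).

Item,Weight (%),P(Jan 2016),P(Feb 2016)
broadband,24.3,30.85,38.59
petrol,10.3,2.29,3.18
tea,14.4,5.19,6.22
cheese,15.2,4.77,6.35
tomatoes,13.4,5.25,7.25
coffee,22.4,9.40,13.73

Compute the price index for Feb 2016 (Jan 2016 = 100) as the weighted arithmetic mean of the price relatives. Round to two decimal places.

133.42

broadband: 24.3 × (38.59/30.85) = 24.3 × 1.250891 = 30.3967
petrol: 10.3 × (3.18/2.29) = 10.3 × 1.388646 = 14.3031
tea: 14.4 × (6.22/5.19) = 14.4 × 1.198459 = 17.2578
cheese: 15.2 × (6.35/4.77) = 15.2 × 1.331237 = 20.2348
tomatoes: 13.4 × (7.25/5.25) = 13.4 × 1.380952 = 18.5048
coffee: 22.4 × (13.73/9.40) = 22.4 × 1.460638 = 32.7183
Index = Σ wᵢ·(p₁ᵢ/p₀ᵢ) = 30.3967 + 14.3031 + 17.2578 + 20.2348 + 18.5048 + 32.7183 = 133.4154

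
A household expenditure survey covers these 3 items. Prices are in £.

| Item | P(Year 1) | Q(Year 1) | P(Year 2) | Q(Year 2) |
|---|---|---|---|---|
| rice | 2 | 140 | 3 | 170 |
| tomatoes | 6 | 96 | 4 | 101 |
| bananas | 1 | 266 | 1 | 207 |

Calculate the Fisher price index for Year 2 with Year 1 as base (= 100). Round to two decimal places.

Laspeyres component (base-period weights):
ΣP(Year 2)Q(Year 1) = 3×140 + 4×96 + 1×266 = 420 + 384 + 266 = 1070
ΣP(Year 1)Q(Year 1) = 2×140 + 6×96 + 1×266 = 280 + 576 + 266 = 1122
L = 1070 / 1122 × 100 = 95.3654
Paasche component (current-period weights):
ΣP(Year 2)Q(Year 2) = 3×170 + 4×101 + 1×207 = 510 + 404 + 207 = 1121
ΣP(Year 1)Q(Year 2) = 2×170 + 6×101 + 1×207 = 340 + 606 + 207 = 1153
P = 1121 / 1153 × 100 = 97.2246
Fisher = √(L × P) = √(95.3654 × 97.2246) = 96.2905

96.29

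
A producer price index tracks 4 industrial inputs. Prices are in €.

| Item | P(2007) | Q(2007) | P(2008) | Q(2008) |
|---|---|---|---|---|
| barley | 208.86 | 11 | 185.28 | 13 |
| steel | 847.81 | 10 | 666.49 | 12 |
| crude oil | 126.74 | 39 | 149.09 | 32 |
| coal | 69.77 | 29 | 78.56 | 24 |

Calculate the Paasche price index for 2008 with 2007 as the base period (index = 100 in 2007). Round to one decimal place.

91.6

Paasche price index uses current-period quantities as weights.
ΣP(2008)·Q(2008) = 185.28×13 + 666.49×12 + 149.09×32 + 78.56×24 = 2408.64 + 7997.88 + 4770.88 + 1885.44 = 17062.84
ΣP(2007)·Q(2008) = 208.86×13 + 847.81×12 + 126.74×32 + 69.77×24 = 2715.18 + 10173.72 + 4055.68 + 1674.48 = 18619.06
Index = 17062.84 / 18619.06 × 100 = 91.6418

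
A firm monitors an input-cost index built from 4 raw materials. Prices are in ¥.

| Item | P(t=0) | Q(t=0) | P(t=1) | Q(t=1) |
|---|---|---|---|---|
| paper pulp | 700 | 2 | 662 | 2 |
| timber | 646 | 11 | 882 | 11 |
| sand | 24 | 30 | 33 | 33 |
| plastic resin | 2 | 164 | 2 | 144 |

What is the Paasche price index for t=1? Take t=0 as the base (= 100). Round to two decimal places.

Paasche price index uses current-period quantities as weights.
ΣP(t=1)·Q(t=1) = 662×2 + 882×11 + 33×33 + 2×144 = 1324 + 9702 + 1089 + 288 = 12403
ΣP(t=0)·Q(t=1) = 700×2 + 646×11 + 24×33 + 2×144 = 1400 + 7106 + 792 + 288 = 9586
Index = 12403 / 9586 × 100 = 129.3866

129.39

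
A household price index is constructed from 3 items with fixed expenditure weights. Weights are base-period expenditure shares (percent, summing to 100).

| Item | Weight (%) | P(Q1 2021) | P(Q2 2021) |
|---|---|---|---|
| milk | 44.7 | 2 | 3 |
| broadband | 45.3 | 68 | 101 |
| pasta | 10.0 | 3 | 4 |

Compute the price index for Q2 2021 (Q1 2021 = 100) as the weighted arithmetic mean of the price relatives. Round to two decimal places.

milk: 44.7 × (3/2) = 44.7 × 1.500000 = 67.0500
broadband: 45.3 × (101/68) = 45.3 × 1.485294 = 67.2838
pasta: 10.0 × (4/3) = 10.0 × 1.333333 = 13.3333
Index = Σ wᵢ·(p₁ᵢ/p₀ᵢ) = 67.0500 + 67.2838 + 13.3333 = 147.6672

147.67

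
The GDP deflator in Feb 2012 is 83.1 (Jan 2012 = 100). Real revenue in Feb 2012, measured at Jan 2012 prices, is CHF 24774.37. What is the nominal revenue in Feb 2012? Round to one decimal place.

20587.5

Nominal = Real × (Index/100) = 24774.37 × (83.1/100)
        = 24774.37 × 0.831 = 20587.5015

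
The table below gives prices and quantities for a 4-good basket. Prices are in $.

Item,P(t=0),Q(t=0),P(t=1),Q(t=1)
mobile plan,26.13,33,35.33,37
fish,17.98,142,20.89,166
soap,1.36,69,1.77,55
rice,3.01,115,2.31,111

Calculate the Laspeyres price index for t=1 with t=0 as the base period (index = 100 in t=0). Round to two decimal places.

Laspeyres price index uses base-period quantities as weights.
ΣP(t=1)·Q(t=0) = 35.33×33 + 20.89×142 + 1.77×69 + 2.31×115 = 1165.89 + 2966.38 + 122.13 + 265.65 = 4520.05
ΣP(t=0)·Q(t=0) = 26.13×33 + 17.98×142 + 1.36×69 + 3.01×115 = 862.29 + 2553.16 + 93.84 + 346.15 = 3855.44
Index = 4520.05 / 3855.44 × 100 = 117.2382

117.24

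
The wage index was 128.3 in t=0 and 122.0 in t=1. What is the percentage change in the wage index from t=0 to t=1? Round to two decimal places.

Change = (122.0 − 128.3) / 128.3 × 100
       = -6.3 / 128.3 × 100 = -4.9104%

-4.91%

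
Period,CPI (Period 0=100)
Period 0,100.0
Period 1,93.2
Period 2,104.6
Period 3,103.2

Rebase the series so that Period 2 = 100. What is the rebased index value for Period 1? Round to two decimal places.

89.10

Rebased(Period 1) = 93.2 / 104.6 × 100 = 89.1013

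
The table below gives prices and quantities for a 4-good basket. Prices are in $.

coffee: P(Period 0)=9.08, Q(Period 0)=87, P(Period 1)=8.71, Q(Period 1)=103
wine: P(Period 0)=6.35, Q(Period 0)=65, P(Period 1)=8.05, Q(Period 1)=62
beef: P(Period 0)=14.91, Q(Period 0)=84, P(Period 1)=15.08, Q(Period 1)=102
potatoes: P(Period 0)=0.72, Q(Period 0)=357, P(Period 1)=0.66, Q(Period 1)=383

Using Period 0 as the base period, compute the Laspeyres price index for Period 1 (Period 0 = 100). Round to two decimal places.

Laspeyres price index uses base-period quantities as weights.
ΣP(Period 1)·Q(Period 0) = 8.71×87 + 8.05×65 + 15.08×84 + 0.66×357 = 757.77 + 523.25 + 1266.72 + 235.62 = 2783.36
ΣP(Period 0)·Q(Period 0) = 9.08×87 + 6.35×65 + 14.91×84 + 0.72×357 = 789.96 + 412.75 + 1252.44 + 257.04 = 2712.19
Index = 2783.36 / 2712.19 × 100 = 102.6241

102.62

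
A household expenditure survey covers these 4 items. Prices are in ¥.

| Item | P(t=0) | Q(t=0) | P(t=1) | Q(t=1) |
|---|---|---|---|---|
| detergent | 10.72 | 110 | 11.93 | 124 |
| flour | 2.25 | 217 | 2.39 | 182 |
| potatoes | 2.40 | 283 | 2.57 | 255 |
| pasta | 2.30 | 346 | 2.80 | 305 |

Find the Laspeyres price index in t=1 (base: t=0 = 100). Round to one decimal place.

112.2

Laspeyres price index uses base-period quantities as weights.
ΣP(t=1)·Q(t=0) = 11.93×110 + 2.39×217 + 2.57×283 + 2.80×346 = 1312.3 + 518.63 + 727.31 + 968.8 = 3527.04
ΣP(t=0)·Q(t=0) = 10.72×110 + 2.25×217 + 2.40×283 + 2.30×346 = 1179.2 + 488.25 + 679.2 + 795.8 = 3142.45
Index = 3527.04 / 3142.45 × 100 = 112.2385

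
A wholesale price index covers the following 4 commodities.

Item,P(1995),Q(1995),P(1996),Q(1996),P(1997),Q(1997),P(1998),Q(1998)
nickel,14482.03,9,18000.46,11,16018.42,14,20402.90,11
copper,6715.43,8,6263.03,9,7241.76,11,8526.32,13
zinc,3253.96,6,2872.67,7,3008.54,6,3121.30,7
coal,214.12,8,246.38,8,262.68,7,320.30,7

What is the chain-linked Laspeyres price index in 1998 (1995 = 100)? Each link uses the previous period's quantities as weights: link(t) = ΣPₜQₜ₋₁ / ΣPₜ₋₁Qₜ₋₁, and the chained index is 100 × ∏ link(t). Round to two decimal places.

133.32

Link 1995→1996:
ΣP(1996)Q(1995) = 18000.46×9 + 6263.03×8 + 2872.67×6 + 246.38×8 = 162004.14 + 50104.24 + 17236.02 + 1971.04 = 231315.44
ΣP(1995)Q(1995) = 14482.03×9 + 6715.43×8 + 3253.96×6 + 214.12×8 = 130338.27 + 53723.44 + 19523.76 + 1712.96 = 205298.43
link = 231315.44/205298.43 = 1.126728
Link 1996→1997:
ΣP(1997)Q(1996) = 16018.42×11 + 7241.76×9 + 3008.54×7 + 262.68×8 = 176202.62 + 65175.84 + 21059.78 + 2101.44 = 264539.68
ΣP(1996)Q(1996) = 18000.46×11 + 6263.03×9 + 2872.67×7 + 246.38×8 = 198005.06 + 56367.27 + 20108.69 + 1971.04 = 276452.06
link = 264539.68/276452.06 = 0.956910
Link 1997→1998:
ΣP(1998)Q(1997) = 20402.90×14 + 8526.32×11 + 3121.30×6 + 320.30×7 = 285640.6 + 93789.52 + 18727.8 + 2242.1 = 400400.02
ΣP(1997)Q(1997) = 16018.42×14 + 7241.76×11 + 3008.54×6 + 262.68×7 = 224257.88 + 79659.36 + 18051.24 + 1838.76 = 323807.24
link = 400400.02/323807.24 = 1.236538
Chained index = 100 × 1.126728 × 0.956910 × 1.236538 = 133.3207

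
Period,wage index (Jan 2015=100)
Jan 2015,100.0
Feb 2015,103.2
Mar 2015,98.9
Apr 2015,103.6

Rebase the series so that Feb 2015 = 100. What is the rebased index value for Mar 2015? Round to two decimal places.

Rebased(Mar 2015) = 98.9 / 103.2 × 100 = 95.8333

95.83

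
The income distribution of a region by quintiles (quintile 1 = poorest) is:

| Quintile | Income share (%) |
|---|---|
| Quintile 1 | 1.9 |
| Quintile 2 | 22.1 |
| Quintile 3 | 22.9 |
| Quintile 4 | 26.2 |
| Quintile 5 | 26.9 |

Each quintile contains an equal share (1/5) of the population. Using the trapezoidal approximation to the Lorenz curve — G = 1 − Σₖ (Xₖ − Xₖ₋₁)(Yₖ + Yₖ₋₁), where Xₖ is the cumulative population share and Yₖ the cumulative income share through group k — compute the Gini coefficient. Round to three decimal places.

0.216

Cumulative income shares Yₖ: 0.0190, 0.2400, 0.4690, 0.7310, 1.0000
Σ (Xₖ−Xₖ₋₁)(Yₖ+Yₖ₋₁) = (1/5)(0.0190+0.0000) + (1/5)(0.2400+0.0190) + (1/5)(0.4690+0.2400) + (1/5)(0.7310+0.4690) + (1/5)(1.0000+0.7310)
  = 0.0038 + 0.0518 + 0.1418 + 0.2400 + 0.3462 = 0.7836
G = 1 − 0.7836 = 0.2164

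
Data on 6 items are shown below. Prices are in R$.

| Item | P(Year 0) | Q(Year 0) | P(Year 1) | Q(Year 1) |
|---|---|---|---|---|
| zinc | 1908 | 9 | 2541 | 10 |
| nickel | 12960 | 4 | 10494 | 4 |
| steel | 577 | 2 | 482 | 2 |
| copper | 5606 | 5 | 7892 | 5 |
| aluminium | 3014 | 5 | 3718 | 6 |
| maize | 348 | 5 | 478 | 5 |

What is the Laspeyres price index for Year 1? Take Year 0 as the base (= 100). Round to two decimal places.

109.78

Laspeyres price index uses base-period quantities as weights.
ΣP(Year 1)·Q(Year 0) = 2541×9 + 10494×4 + 482×2 + 7892×5 + 3718×5 + 478×5 = 22869 + 41976 + 964 + 39460 + 18590 + 2390 = 126249
ΣP(Year 0)·Q(Year 0) = 1908×9 + 12960×4 + 577×2 + 5606×5 + 3014×5 + 348×5 = 17172 + 51840 + 1154 + 28030 + 15070 + 1740 = 115006
Index = 126249 / 115006 × 100 = 109.7760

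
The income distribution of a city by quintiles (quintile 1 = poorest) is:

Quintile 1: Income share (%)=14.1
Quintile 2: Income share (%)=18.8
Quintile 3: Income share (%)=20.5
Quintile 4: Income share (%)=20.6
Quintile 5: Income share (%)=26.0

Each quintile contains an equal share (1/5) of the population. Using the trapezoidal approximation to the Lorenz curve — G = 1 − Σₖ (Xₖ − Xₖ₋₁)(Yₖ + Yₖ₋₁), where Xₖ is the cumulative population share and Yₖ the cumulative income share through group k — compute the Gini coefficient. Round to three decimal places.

Cumulative income shares Yₖ: 0.1410, 0.3290, 0.5340, 0.7400, 1.0000
Σ (Xₖ−Xₖ₋₁)(Yₖ+Yₖ₋₁) = (1/5)(0.1410+0.0000) + (1/5)(0.3290+0.1410) + (1/5)(0.5340+0.3290) + (1/5)(0.7400+0.5340) + (1/5)(1.0000+0.7400)
  = 0.0282 + 0.0940 + 0.1726 + 0.2548 + 0.3480 = 0.8976
G = 1 − 0.8976 = 0.1024

0.102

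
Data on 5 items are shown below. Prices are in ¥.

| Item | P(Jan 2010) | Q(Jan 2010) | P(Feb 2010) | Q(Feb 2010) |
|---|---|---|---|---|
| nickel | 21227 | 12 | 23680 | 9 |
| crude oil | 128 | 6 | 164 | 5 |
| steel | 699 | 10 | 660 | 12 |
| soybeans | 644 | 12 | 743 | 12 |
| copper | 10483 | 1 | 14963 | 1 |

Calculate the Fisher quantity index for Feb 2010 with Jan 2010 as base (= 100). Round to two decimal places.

Laspeyres component (base-period weights):
ΣP(Jan 2010)Q(Feb 2010) = 21227×9 + 128×5 + 699×12 + 644×12 + 10483×1 = 191043 + 640 + 8388 + 7728 + 10483 = 218282
ΣP(Jan 2010)Q(Jan 2010) = 21227×12 + 128×6 + 699×10 + 644×12 + 10483×1 = 254724 + 768 + 6990 + 7728 + 10483 = 280693
L = 218282 / 280693 × 100 = 77.7654
Paasche component (current-period weights):
ΣP(Feb 2010)Q(Feb 2010) = 23680×9 + 164×5 + 660×12 + 743×12 + 14963×1 = 213120 + 820 + 7920 + 8916 + 14963 = 245739
ΣP(Feb 2010)Q(Jan 2010) = 23680×12 + 164×6 + 660×10 + 743×12 + 14963×1 = 284160 + 984 + 6600 + 8916 + 14963 = 315623
P = 245739 / 315623 × 100 = 77.8584
Fisher = √(L × P) = √(77.7654 × 77.8584) = 77.8119

77.81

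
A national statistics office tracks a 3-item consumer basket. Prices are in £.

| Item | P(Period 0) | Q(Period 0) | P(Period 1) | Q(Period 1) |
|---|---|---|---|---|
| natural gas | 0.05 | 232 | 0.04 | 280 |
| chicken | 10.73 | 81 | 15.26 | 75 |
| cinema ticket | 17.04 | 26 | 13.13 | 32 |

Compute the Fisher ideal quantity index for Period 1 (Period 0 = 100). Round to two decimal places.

Laspeyres component (base-period weights):
ΣP(Period 0)Q(Period 1) = 0.05×280 + 10.73×75 + 17.04×32 = 14 + 804.75 + 545.28 = 1364.03
ΣP(Period 0)Q(Period 0) = 0.05×232 + 10.73×81 + 17.04×26 = 11.6 + 869.13 + 443.04 = 1323.77
L = 1364.03 / 1323.77 × 100 = 103.0413
Paasche component (current-period weights):
ΣP(Period 1)Q(Period 1) = 0.04×280 + 15.26×75 + 13.13×32 = 11.2 + 1144.5 + 420.16 = 1575.86
ΣP(Period 1)Q(Period 0) = 0.04×232 + 15.26×81 + 13.13×26 = 9.28 + 1236.06 + 341.38 = 1586.72
P = 1575.86 / 1586.72 × 100 = 99.3156
Fisher = √(L × P) = √(103.0413 × 99.3156) = 101.1613

101.16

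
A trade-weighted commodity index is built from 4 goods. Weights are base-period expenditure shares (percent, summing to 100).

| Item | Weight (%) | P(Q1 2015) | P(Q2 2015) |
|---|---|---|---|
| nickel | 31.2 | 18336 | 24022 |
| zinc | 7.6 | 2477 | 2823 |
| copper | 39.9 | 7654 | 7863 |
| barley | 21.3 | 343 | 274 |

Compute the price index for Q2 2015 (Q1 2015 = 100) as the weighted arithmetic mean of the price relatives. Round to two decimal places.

107.54

nickel: 31.2 × (24022/18336) = 31.2 × 1.310100 = 40.8751
zinc: 7.6 × (2823/2477) = 7.6 × 1.139685 = 8.6616
copper: 39.9 × (7863/7654) = 39.9 × 1.027306 = 40.9895
barley: 21.3 × (274/343) = 21.3 × 0.798834 = 17.0152
Index = Σ wᵢ·(p₁ᵢ/p₀ᵢ) = 40.8751 + 8.6616 + 40.9895 + 17.0152 = 107.5414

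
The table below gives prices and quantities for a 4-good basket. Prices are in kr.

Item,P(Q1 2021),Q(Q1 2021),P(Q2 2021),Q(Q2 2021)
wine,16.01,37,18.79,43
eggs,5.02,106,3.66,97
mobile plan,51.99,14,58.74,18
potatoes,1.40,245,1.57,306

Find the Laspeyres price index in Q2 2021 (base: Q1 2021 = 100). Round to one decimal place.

104.3

Laspeyres price index uses base-period quantities as weights.
ΣP(Q2 2021)·Q(Q1 2021) = 18.79×37 + 3.66×106 + 58.74×14 + 1.57×245 = 695.23 + 387.96 + 822.36 + 384.65 = 2290.2
ΣP(Q1 2021)·Q(Q1 2021) = 16.01×37 + 5.02×106 + 51.99×14 + 1.40×245 = 592.37 + 532.12 + 727.86 + 343 = 2195.35
Index = 2290.2 / 2195.35 × 100 = 104.3205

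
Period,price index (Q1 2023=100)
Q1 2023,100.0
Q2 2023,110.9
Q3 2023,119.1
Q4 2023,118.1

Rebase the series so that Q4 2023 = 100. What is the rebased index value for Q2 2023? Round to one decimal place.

93.9

Rebased(Q2 2023) = 110.9 / 118.1 × 100 = 93.9035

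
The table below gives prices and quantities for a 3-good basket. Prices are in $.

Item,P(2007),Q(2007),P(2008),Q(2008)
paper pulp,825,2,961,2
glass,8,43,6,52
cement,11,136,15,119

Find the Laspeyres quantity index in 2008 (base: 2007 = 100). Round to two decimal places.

96.70

Laspeyres quantity index uses base-period prices as weights.
ΣP(2007)·Q(2008) = 825×2 + 8×52 + 11×119 = 1650 + 416 + 1309 = 3375
ΣP(2007)·Q(2007) = 825×2 + 8×43 + 11×136 = 1650 + 344 + 1496 = 3490
Index = 3375 / 3490 × 100 = 96.7049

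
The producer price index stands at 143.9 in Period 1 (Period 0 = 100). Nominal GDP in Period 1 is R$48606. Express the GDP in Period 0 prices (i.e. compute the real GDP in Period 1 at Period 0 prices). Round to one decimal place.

33777.6

Real = Nominal ÷ (Index/100) = 48606 ÷ (143.9/100)
     = 48606 ÷ 1.439 = 33777.6233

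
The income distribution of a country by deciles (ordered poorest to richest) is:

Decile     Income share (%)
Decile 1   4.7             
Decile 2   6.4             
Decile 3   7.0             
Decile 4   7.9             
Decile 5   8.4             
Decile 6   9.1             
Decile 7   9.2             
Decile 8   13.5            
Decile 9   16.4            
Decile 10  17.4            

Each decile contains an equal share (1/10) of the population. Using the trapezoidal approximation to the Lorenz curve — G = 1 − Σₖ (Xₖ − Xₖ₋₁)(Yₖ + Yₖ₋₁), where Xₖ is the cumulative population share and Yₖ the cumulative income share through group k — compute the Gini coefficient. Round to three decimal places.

Cumulative income shares Yₖ: 0.0470, 0.1110, 0.1810, 0.2600, 0.3440, 0.4350, 0.5270, 0.6620, 0.8260, 1.0000
Σ (Xₖ−Xₖ₋₁)(Yₖ+Yₖ₋₁) = (1/10)(0.0470+0.0000) + (1/10)(0.1110+0.0470) + (1/10)(0.1810+0.1110) + (1/10)(0.2600+0.1810) + (1/10)(0.3440+0.2600) + (1/10)(0.4350+0.3440) + (1/10)(0.5270+0.4350) + (1/10)(0.6620+0.5270) + (1/10)(0.8260+0.6620) + (1/10)(1.0000+0.8260)
  = 0.0047 + 0.0158 + 0.0292 + 0.0441 + 0.0604 + 0.0779 + 0.0962 + 0.1189 + 0.1488 + 0.1826 = 0.7786
G = 1 − 0.7786 = 0.2214

0.221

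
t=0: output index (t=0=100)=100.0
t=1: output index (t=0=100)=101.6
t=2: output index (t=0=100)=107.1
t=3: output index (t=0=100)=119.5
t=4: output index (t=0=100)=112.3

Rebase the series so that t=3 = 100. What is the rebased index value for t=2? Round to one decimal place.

Rebased(t=2) = 107.1 / 119.5 × 100 = 89.6234

89.6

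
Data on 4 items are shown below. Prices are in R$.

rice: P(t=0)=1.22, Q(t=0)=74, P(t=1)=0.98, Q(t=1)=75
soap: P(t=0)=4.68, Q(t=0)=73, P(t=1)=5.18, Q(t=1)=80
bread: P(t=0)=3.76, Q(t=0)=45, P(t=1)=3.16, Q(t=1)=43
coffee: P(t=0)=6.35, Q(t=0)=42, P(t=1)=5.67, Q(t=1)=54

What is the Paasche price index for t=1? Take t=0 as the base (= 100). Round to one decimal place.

95.8

Paasche price index uses current-period quantities as weights.
ΣP(t=1)·Q(t=1) = 0.98×75 + 5.18×80 + 3.16×43 + 5.67×54 = 73.5 + 414.4 + 135.88 + 306.18 = 929.96
ΣP(t=0)·Q(t=1) = 1.22×75 + 4.68×80 + 3.76×43 + 6.35×54 = 91.5 + 374.4 + 161.68 + 342.9 = 970.48
Index = 929.96 / 970.48 × 100 = 95.8247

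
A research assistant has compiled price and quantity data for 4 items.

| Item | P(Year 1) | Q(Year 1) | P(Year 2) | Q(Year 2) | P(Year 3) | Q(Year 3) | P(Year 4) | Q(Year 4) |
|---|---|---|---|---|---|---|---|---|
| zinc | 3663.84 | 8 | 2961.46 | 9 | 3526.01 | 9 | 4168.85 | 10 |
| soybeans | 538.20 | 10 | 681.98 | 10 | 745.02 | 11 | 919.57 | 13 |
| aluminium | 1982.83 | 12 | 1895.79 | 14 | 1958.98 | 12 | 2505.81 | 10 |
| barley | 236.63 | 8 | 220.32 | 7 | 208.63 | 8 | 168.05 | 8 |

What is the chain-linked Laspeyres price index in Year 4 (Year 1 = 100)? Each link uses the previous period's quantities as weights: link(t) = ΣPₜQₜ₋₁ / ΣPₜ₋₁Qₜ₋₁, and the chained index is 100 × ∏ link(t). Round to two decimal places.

Link Year 1→Year 2:
ΣP(Year 2)Q(Year 1) = 2961.46×8 + 681.98×10 + 1895.79×12 + 220.32×8 = 23691.68 + 6819.8 + 22749.48 + 1762.56 = 55023.52
ΣP(Year 1)Q(Year 1) = 3663.84×8 + 538.20×10 + 1982.83×12 + 236.63×8 = 29310.72 + 5382 + 23793.96 + 1893.04 = 60379.72
link = 55023.52/60379.72 = 0.911291
Link Year 2→Year 3:
ΣP(Year 3)Q(Year 2) = 3526.01×9 + 745.02×10 + 1958.98×14 + 208.63×7 = 31734.09 + 7450.2 + 27425.72 + 1460.41 = 68070.42
ΣP(Year 2)Q(Year 2) = 2961.46×9 + 681.98×10 + 1895.79×14 + 220.32×7 = 26653.14 + 6819.8 + 26541.06 + 1542.24 = 61556.24
link = 68070.42/61556.24 = 1.105825
Link Year 3→Year 4:
ΣP(Year 4)Q(Year 3) = 4168.85×9 + 919.57×11 + 2505.81×12 + 168.05×8 = 37519.65 + 10115.27 + 30069.72 + 1344.4 = 79049.04
ΣP(Year 3)Q(Year 3) = 3526.01×9 + 745.02×11 + 1958.98×12 + 208.63×8 = 31734.09 + 8195.22 + 23507.76 + 1669.04 = 65106.11
link = 79049.04/65106.11 = 1.214157
Chained index = 100 × 0.911291 × 1.105825 × 1.214157 = 122.3541

122.35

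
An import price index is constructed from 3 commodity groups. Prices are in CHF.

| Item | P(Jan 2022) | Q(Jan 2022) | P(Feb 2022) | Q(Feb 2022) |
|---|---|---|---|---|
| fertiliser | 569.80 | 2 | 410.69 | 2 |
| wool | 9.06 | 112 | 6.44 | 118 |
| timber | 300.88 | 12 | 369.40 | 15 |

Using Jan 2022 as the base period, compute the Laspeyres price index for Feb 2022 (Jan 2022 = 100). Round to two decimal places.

103.65

Laspeyres price index uses base-period quantities as weights.
ΣP(Feb 2022)·Q(Jan 2022) = 410.69×2 + 6.44×112 + 369.40×12 = 821.38 + 721.28 + 4432.8 = 5975.46
ΣP(Jan 2022)·Q(Jan 2022) = 569.80×2 + 9.06×112 + 300.88×12 = 1139.6 + 1014.72 + 3610.56 = 5764.88
Index = 5975.46 / 5764.88 × 100 = 103.6528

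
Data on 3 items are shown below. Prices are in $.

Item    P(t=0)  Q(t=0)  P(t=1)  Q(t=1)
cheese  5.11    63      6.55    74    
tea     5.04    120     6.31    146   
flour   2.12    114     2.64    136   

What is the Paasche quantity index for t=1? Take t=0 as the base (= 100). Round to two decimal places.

120.00

Paasche quantity index uses current-period prices as weights.
ΣP(t=1)·Q(t=1) = 6.55×74 + 6.31×146 + 2.64×136 = 484.7 + 921.26 + 359.04 = 1765
ΣP(t=1)·Q(t=0) = 6.55×63 + 6.31×120 + 2.64×114 = 412.65 + 757.2 + 300.96 = 1470.81
Index = 1765 / 1470.81 × 100 = 120.0019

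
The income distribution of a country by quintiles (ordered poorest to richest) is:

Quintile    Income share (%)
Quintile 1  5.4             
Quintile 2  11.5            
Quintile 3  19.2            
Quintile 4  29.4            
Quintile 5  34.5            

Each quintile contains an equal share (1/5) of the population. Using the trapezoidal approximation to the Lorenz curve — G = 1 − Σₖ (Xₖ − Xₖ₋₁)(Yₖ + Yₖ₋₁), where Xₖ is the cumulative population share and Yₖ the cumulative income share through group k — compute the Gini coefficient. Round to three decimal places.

0.304

Cumulative income shares Yₖ: 0.0540, 0.1690, 0.3610, 0.6550, 1.0000
Σ (Xₖ−Xₖ₋₁)(Yₖ+Yₖ₋₁) = (1/5)(0.0540+0.0000) + (1/5)(0.1690+0.0540) + (1/5)(0.3610+0.1690) + (1/5)(0.6550+0.3610) + (1/5)(1.0000+0.6550)
  = 0.0108 + 0.0446 + 0.1060 + 0.2032 + 0.3310 = 0.6956
G = 1 − 0.6956 = 0.3044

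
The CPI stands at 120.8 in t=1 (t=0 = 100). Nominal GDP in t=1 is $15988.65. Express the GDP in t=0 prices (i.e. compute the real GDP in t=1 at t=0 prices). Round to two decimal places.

13235.64

Real = Nominal ÷ (Index/100) = 15988.65 ÷ (120.8/100)
     = 15988.65 ÷ 1.208 = 13235.6374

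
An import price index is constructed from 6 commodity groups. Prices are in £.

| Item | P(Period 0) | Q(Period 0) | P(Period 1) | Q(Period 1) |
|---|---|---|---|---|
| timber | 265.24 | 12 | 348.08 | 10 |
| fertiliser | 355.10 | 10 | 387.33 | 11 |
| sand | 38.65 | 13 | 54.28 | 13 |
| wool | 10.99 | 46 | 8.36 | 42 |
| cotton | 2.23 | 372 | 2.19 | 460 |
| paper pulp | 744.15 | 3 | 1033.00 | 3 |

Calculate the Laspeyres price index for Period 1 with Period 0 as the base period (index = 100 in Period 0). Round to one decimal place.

120.8

Laspeyres price index uses base-period quantities as weights.
ΣP(Period 1)·Q(Period 0) = 348.08×12 + 387.33×10 + 54.28×13 + 8.36×46 + 2.19×372 + 1033.00×3 = 4176.96 + 3873.3 + 705.64 + 384.56 + 814.68 + 3099 = 13054.14
ΣP(Period 0)·Q(Period 0) = 265.24×12 + 355.10×10 + 38.65×13 + 10.99×46 + 2.23×372 + 744.15×3 = 3182.88 + 3551 + 502.45 + 505.54 + 829.56 + 2232.45 = 10803.88
Index = 13054.14 / 10803.88 × 100 = 120.8283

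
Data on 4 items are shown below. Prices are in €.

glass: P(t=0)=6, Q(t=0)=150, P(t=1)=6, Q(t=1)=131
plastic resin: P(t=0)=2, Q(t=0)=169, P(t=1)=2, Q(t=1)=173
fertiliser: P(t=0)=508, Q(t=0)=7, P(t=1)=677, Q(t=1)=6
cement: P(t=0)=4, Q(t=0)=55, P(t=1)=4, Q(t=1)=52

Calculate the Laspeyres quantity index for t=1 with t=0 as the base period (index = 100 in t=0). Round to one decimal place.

87.5

Laspeyres quantity index uses base-period prices as weights.
ΣP(t=0)·Q(t=1) = 6×131 + 2×173 + 508×6 + 4×52 = 786 + 346 + 3048 + 208 = 4388
ΣP(t=0)·Q(t=0) = 6×150 + 2×169 + 508×7 + 4×55 = 900 + 338 + 3556 + 220 = 5014
Index = 4388 / 5014 × 100 = 87.5150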